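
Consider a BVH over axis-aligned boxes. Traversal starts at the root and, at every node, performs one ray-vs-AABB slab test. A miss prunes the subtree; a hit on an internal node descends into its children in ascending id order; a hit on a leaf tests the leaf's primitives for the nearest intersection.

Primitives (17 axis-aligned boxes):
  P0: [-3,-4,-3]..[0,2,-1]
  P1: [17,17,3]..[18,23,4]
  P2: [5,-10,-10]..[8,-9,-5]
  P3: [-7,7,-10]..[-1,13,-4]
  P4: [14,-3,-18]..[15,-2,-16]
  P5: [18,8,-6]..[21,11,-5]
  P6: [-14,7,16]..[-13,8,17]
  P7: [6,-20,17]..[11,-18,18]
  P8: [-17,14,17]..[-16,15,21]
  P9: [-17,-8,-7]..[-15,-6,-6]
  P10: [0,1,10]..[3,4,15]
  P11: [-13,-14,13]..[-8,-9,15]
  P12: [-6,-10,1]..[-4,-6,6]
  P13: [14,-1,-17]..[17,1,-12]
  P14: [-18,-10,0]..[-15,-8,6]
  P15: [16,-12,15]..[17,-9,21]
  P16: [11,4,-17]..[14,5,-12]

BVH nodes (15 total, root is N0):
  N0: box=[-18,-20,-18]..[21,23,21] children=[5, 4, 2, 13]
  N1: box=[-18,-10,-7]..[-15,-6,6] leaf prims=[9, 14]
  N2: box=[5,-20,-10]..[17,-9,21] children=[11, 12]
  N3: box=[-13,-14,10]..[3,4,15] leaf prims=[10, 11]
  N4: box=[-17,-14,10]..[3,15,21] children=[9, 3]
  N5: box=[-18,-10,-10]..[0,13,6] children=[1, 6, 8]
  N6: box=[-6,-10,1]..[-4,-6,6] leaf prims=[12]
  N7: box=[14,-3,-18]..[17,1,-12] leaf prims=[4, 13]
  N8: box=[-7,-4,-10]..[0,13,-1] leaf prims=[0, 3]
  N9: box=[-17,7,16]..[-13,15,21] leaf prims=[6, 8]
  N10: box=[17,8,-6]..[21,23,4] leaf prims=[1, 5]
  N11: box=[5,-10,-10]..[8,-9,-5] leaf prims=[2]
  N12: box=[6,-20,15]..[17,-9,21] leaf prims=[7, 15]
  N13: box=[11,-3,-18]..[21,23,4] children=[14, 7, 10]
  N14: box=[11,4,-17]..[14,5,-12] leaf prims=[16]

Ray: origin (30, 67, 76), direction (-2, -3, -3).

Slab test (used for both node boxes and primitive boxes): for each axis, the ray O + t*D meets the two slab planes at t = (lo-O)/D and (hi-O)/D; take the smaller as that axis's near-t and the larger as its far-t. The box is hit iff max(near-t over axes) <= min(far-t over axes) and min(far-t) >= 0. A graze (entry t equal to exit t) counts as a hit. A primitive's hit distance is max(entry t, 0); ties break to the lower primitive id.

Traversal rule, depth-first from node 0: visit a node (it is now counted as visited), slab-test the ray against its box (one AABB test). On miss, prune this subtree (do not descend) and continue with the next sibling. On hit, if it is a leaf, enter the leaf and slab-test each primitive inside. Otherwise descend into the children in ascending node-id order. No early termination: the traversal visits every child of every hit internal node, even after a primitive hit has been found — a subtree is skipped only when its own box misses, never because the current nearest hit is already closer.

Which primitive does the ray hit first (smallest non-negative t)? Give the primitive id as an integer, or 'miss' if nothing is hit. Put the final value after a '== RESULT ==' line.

Trace the traversal:
N0 x:[9/2,24] y:[44/3,29] z:[55/3,94/3] -> hit [55/3,24], descend [2, 4, 5, 13]
  N2 x:[13/2,25/2] y:[76/3,29] z:[55/3,86/3] -> miss, prune
  N4 x:[27/2,47/2] y:[52/3,27] z:[55/3,22] -> hit [55/3,22], descend [3, 9]
    N3 x:[27/2,43/2] y:[21,27] z:[61/3,22] -> hit [21,43/2] leaf, test {P10(miss), P11(miss)}
    N9 x:[43/2,47/2] y:[52/3,20] z:[55/3,20] -> miss, prune
  N5 x:[15,24] y:[18,77/3] z:[70/3,86/3] -> hit [70/3,24], descend [1, 6, 8]
    N1 x:[45/2,24] y:[73/3,77/3] z:[70/3,83/3] -> miss, prune
    N6 x:[17,18] y:[73/3,77/3] z:[70/3,25] -> miss, prune
    N8 x:[15,37/2] y:[18,71/3] z:[77/3,86/3] -> miss, prune
  N13 x:[9/2,19/2] y:[44/3,70/3] z:[24,94/3] -> miss, prune

Visited [0, 2, 4, 3, 9, 5, 1, 6, 8, 13]. Tests: 10 box, 1 leaf. Nearest: miss.

== RESULT ==
miss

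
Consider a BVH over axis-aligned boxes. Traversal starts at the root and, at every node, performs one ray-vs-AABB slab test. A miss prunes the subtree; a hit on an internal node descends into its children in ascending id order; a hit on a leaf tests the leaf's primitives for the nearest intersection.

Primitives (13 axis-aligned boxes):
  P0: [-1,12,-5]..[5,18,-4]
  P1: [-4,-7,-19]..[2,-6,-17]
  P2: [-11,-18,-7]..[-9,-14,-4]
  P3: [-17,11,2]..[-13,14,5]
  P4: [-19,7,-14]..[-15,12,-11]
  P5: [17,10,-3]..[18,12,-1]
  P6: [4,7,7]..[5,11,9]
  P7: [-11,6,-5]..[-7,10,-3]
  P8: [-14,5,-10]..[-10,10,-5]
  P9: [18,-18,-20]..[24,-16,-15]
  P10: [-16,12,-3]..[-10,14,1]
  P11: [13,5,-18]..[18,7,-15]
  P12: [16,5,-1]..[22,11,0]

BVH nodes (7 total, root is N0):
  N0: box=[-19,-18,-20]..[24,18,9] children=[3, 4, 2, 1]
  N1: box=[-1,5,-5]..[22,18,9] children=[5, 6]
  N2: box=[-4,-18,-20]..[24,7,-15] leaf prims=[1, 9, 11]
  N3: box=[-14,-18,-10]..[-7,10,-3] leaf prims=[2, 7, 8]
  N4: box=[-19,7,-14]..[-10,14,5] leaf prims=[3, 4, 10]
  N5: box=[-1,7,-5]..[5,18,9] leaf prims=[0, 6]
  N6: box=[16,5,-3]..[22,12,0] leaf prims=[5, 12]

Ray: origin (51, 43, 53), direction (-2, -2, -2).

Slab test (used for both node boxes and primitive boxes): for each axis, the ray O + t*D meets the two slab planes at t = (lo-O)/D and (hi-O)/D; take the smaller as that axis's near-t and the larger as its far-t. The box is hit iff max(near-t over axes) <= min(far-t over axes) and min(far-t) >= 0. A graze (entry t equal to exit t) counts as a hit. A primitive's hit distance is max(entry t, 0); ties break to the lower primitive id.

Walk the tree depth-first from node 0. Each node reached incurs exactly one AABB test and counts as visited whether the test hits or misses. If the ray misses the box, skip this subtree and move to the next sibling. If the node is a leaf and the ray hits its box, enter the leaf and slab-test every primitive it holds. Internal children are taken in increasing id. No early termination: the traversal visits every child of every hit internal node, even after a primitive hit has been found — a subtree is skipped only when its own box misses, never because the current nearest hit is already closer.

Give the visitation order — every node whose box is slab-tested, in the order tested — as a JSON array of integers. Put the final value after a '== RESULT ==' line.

Walk:
N0 x:[27/2,35] y:[25/2,61/2] z:[22,73/2] -> hit [22,61/2], descend [1, 2, 3, 4]
  N1 x:[29/2,26] y:[25/2,19] z:[22,29] -> miss, prune
  N2 x:[27/2,55/2] y:[18,61/2] z:[34,73/2] -> miss, prune
  N3 x:[29,65/2] y:[33/2,61/2] z:[28,63/2] -> hit [29,61/2] leaf, test {P2@t=30, P7(miss), P8(miss)}
  N4 x:[61/2,35] y:[29/2,18] z:[24,67/2] -> miss, prune

order=[0, 1, 2, 3, 4]  |boxes|=5  |leaves|=1  hit=P2

== RESULT ==
[0, 1, 2, 3, 4]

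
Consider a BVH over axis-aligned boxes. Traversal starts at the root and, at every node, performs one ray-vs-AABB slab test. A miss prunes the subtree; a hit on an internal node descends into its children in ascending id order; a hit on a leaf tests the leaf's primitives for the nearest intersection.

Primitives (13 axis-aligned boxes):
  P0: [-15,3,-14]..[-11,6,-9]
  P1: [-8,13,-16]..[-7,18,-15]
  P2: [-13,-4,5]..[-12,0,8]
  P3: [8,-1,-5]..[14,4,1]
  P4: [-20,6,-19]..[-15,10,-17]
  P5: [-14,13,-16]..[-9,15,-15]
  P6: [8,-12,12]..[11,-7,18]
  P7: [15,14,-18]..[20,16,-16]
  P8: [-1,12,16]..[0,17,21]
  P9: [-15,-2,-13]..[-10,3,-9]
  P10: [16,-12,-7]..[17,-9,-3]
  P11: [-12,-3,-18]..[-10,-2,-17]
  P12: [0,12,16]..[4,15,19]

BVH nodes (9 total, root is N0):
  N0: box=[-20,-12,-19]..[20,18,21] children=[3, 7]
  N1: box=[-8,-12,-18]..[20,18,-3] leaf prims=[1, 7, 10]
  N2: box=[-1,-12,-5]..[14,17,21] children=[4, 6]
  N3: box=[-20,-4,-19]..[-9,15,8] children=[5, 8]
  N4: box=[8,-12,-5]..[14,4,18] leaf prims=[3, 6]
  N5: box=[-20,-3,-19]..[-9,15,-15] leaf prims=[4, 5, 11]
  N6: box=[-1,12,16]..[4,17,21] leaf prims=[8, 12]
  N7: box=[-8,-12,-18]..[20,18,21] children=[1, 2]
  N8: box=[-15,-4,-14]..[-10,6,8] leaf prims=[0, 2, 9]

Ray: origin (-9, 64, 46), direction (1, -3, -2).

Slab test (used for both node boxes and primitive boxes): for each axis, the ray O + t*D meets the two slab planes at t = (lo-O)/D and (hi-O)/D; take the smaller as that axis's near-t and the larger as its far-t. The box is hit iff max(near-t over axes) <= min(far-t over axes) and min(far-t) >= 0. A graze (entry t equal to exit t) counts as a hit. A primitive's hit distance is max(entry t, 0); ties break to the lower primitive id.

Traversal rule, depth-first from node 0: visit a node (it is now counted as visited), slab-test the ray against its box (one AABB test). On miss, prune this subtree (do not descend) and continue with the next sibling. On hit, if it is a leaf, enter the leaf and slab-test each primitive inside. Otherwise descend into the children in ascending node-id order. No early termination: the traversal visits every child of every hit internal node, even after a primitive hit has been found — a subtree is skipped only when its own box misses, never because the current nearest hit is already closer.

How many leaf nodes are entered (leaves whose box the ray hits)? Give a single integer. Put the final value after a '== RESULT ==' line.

Trace the traversal:
N0 x:[-11,29] y:[46/3,76/3] z:[25/2,65/2] -> hit [46/3,76/3], descend [3, 7]
  N3 x:[-11,0] y:[49/3,68/3] z:[19,65/2] -> miss, prune
  N7 x:[1,29] y:[46/3,76/3] z:[25/2,32] -> hit [46/3,76/3], descend [1, 2]
    N1 x:[1,29] y:[46/3,76/3] z:[49/2,32] -> hit [49/2,76/3] leaf, test {P1(miss), P7(miss), P10@t=25}
    N2 x:[8,23] y:[47/3,76/3] z:[25/2,51/2] -> hit [47/3,23], descend [4, 6]
      N4 x:[17,23] y:[20,76/3] z:[14,51/2] -> hit [20,23] leaf, test {P3(miss), P6(miss)}
      N6 x:[8,13] y:[47/3,52/3] z:[25/2,15] -> miss, prune

7 AABB tests over nodes [0, 3, 7, 1, 2, 4, 6]; 2 leaves entered; closest P10.

== RESULT ==
2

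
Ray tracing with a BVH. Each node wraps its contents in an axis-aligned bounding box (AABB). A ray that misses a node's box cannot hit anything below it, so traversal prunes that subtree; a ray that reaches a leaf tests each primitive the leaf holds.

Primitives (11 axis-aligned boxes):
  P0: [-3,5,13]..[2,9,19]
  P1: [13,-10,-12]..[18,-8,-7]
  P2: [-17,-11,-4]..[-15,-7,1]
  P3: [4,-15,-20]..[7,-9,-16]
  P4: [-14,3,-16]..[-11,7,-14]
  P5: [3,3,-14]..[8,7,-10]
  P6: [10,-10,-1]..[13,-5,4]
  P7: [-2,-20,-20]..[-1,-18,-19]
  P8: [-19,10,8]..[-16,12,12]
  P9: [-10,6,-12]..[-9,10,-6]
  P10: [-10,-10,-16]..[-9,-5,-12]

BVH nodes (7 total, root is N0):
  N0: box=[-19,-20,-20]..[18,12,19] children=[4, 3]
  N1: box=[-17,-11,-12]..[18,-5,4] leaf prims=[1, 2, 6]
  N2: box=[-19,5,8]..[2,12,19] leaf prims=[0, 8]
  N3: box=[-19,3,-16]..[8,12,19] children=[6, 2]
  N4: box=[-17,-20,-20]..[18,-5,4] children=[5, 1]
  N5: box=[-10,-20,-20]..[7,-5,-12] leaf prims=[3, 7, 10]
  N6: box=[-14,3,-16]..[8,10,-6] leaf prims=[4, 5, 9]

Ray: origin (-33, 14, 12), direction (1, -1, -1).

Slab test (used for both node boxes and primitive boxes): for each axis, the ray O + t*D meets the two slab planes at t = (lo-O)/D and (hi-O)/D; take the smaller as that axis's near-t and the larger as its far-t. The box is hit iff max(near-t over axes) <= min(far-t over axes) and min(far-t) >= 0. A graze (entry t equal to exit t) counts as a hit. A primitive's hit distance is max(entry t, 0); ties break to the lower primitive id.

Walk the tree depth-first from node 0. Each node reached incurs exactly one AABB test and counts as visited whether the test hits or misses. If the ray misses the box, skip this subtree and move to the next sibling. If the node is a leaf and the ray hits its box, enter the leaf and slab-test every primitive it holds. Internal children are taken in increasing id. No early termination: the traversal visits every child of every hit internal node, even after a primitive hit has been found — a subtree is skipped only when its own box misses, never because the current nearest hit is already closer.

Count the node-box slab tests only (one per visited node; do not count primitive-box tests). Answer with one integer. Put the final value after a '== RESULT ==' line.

Traverse from the root:
N0 x:[14,51] y:[2,34] z:[-7,32] -> hit [14,32], descend [3, 4]
  N3 x:[14,41] y:[2,11] z:[-7,28] -> miss, prune
  N4 x:[16,51] y:[19,34] z:[8,32] -> hit [19,32], descend [1, 5]
    N1 x:[16,51] y:[19,25] z:[8,24] -> hit [19,24] leaf, test {P1(miss), P2(miss), P6(miss)}
    N5 x:[23,40] y:[19,34] z:[24,32] -> hit [24,32] leaf, test {P3(miss), P7@t=32, P10@t=24}

Summary -> nodes [0, 3, 4, 1, 5]; box-tests=5; leaf-entries=2; first=P10

== RESULT ==
5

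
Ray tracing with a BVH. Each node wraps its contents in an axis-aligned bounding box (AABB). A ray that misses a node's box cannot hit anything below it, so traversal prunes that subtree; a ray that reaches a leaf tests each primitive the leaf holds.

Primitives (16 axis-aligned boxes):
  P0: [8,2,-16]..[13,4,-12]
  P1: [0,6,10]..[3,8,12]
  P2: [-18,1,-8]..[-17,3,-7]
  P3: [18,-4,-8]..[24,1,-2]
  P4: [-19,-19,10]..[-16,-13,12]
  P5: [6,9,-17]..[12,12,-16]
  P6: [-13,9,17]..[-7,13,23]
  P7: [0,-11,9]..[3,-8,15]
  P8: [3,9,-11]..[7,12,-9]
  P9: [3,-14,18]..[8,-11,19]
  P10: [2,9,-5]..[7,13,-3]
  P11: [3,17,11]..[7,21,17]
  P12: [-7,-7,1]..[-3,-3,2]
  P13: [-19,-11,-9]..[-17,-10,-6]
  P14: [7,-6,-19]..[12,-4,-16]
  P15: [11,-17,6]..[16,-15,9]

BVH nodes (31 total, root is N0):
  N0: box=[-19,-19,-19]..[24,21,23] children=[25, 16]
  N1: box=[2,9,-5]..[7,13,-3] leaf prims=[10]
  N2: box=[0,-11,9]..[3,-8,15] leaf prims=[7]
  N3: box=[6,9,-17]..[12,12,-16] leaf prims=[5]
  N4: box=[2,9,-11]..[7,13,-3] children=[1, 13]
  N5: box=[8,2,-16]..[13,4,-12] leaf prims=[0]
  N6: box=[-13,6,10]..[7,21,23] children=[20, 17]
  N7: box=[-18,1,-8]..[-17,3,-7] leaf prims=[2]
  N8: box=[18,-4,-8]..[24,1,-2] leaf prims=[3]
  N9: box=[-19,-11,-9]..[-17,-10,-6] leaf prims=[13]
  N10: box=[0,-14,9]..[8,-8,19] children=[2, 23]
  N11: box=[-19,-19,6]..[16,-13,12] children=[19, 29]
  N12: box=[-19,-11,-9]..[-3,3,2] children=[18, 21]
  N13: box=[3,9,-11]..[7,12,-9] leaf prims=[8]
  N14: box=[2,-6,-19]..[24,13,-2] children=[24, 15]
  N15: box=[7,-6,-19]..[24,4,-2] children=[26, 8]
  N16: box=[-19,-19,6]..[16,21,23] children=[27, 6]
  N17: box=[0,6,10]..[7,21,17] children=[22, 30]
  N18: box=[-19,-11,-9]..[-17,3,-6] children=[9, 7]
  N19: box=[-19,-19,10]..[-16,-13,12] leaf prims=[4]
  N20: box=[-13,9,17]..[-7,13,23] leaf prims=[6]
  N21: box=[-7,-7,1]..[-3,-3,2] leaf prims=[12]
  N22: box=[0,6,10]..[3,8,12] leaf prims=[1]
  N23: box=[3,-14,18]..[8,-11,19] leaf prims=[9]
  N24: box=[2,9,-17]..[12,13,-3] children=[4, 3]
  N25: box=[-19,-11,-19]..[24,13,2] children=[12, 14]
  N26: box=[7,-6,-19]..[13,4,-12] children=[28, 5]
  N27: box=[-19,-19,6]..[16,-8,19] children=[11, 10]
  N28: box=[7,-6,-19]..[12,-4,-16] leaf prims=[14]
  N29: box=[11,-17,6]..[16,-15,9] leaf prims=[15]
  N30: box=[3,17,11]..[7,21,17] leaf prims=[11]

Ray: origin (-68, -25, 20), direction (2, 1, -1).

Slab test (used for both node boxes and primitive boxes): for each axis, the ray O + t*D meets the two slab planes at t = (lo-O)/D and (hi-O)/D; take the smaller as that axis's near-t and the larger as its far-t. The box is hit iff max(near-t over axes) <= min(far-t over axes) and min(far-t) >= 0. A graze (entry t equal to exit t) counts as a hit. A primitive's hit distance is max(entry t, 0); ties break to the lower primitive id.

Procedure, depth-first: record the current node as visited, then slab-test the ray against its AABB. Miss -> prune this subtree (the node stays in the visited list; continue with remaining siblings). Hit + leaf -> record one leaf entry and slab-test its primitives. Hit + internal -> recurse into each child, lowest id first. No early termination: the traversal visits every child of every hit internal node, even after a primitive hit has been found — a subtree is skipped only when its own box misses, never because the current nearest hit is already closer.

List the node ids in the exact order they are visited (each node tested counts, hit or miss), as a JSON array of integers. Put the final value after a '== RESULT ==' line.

Traverse from the root:
N0 x:[49/2,46] y:[6,46] z:[-3,39] -> hit [49/2,39], descend [16, 25]
  N16 x:[49/2,42] y:[6,46] z:[-3,14] -> miss, prune
  N25 x:[49/2,46] y:[14,38] z:[18,39] -> hit [49/2,38], descend [12, 14]
    N12 x:[49/2,65/2] y:[14,28] z:[18,29] -> hit [49/2,28], descend [18, 21]
      N18 x:[49/2,51/2] y:[14,28] z:[26,29] -> miss, prune
      N21 x:[61/2,65/2] y:[18,22] z:[18,19] -> miss, prune
    N14 x:[35,46] y:[19,38] z:[22,39] -> hit [35,38], descend [15, 24]
      N15 x:[75/2,46] y:[19,29] z:[22,39] -> miss, prune
      N24 x:[35,40] y:[34,38] z:[23,37] -> hit [35,37], descend [3, 4]
        N3 x:[37,40] y:[34,37] z:[36,37] -> hit [37,37] leaf, test {P5@t=37}
        N4 x:[35,75/2] y:[34,38] z:[23,31] -> miss, prune

11 AABB tests over nodes [0, 16, 25, 12, 18, 21, 14, 15, 24, 3, 4]; 1 leaf entered; closest P5.

== RESULT ==
[0, 16, 25, 12, 18, 21, 14, 15, 24, 3, 4]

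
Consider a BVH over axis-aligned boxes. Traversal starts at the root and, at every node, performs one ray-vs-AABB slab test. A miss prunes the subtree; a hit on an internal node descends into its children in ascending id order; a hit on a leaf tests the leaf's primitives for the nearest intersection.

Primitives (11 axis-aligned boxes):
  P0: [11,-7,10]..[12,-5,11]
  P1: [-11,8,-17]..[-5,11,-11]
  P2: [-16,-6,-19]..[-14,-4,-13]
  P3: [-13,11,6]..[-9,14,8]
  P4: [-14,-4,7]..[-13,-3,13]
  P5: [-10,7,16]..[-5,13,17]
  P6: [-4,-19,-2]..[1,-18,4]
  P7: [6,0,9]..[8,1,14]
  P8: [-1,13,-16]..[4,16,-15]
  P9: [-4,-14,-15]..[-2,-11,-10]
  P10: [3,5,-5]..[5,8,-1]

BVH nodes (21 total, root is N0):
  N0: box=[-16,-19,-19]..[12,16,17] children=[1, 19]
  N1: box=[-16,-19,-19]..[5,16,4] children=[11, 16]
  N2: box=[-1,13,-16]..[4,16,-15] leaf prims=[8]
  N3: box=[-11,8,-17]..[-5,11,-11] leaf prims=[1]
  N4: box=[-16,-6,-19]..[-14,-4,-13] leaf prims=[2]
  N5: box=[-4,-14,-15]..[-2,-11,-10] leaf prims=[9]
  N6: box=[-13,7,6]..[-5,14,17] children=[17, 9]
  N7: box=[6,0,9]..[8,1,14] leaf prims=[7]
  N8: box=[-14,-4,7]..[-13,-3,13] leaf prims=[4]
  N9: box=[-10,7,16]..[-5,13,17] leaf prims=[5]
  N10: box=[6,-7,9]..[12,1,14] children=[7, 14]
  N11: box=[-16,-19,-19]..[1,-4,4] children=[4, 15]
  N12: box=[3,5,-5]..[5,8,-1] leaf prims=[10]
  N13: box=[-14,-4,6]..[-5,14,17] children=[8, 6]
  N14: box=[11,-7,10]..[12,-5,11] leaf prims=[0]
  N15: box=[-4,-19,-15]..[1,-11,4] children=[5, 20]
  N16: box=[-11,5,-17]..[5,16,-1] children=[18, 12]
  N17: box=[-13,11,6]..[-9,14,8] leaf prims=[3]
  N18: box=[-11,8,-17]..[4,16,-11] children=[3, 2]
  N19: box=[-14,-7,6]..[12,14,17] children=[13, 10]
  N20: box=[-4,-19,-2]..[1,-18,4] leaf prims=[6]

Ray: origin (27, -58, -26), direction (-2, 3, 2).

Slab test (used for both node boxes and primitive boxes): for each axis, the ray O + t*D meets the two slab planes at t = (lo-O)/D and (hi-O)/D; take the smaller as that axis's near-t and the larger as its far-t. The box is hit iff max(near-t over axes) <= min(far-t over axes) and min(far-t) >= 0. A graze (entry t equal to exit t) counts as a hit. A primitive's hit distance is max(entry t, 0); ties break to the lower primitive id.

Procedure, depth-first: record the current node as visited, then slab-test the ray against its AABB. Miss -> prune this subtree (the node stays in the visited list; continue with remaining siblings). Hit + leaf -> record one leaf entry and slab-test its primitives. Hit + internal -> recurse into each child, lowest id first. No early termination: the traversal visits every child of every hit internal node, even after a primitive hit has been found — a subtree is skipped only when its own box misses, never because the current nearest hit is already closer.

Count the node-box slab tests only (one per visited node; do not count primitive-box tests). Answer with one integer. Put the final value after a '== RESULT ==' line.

Traverse from the root:
N0 x:[15/2,43/2] y:[13,74/3] z:[7/2,43/2] -> hit [13,43/2], descend [1, 19]
  N1 x:[11,43/2] y:[13,74/3] z:[7/2,15] -> hit [13,15], descend [11, 16]
    N11 x:[13,43/2] y:[13,18] z:[7/2,15] -> hit [13,15], descend [4, 15]
      N4 x:[41/2,43/2] y:[52/3,18] z:[7/2,13/2] -> miss, prune
      N15 x:[13,31/2] y:[13,47/3] z:[11/2,15] -> hit [13,15], descend [5, 20]
        N5 x:[29/2,31/2] y:[44/3,47/3] z:[11/2,8] -> miss, prune
        N20 x:[13,31/2] y:[13,40/3] z:[12,15] -> hit [13,40/3] leaf, test {P6@t=13}
    N16 x:[11,19] y:[21,74/3] z:[9/2,25/2] -> miss, prune
  N19 x:[15/2,41/2] y:[17,24] z:[16,43/2] -> hit [17,41/2], descend [10, 13]
    N10 x:[15/2,21/2] y:[17,59/3] z:[35/2,20] -> miss, prune
    N13 x:[16,41/2] y:[18,24] z:[16,43/2] -> hit [18,41/2], descend [6, 8]
      N6 x:[16,20] y:[65/3,24] z:[16,43/2] -> miss, prune
      N8 x:[20,41/2] y:[18,55/3] z:[33/2,39/2] -> miss, prune

order=[0, 1, 11, 4, 15, 5, 20, 16, 19, 10, 13, 6, 8]  |boxes|=13  |leaves|=1  hit=P6

== RESULT ==
13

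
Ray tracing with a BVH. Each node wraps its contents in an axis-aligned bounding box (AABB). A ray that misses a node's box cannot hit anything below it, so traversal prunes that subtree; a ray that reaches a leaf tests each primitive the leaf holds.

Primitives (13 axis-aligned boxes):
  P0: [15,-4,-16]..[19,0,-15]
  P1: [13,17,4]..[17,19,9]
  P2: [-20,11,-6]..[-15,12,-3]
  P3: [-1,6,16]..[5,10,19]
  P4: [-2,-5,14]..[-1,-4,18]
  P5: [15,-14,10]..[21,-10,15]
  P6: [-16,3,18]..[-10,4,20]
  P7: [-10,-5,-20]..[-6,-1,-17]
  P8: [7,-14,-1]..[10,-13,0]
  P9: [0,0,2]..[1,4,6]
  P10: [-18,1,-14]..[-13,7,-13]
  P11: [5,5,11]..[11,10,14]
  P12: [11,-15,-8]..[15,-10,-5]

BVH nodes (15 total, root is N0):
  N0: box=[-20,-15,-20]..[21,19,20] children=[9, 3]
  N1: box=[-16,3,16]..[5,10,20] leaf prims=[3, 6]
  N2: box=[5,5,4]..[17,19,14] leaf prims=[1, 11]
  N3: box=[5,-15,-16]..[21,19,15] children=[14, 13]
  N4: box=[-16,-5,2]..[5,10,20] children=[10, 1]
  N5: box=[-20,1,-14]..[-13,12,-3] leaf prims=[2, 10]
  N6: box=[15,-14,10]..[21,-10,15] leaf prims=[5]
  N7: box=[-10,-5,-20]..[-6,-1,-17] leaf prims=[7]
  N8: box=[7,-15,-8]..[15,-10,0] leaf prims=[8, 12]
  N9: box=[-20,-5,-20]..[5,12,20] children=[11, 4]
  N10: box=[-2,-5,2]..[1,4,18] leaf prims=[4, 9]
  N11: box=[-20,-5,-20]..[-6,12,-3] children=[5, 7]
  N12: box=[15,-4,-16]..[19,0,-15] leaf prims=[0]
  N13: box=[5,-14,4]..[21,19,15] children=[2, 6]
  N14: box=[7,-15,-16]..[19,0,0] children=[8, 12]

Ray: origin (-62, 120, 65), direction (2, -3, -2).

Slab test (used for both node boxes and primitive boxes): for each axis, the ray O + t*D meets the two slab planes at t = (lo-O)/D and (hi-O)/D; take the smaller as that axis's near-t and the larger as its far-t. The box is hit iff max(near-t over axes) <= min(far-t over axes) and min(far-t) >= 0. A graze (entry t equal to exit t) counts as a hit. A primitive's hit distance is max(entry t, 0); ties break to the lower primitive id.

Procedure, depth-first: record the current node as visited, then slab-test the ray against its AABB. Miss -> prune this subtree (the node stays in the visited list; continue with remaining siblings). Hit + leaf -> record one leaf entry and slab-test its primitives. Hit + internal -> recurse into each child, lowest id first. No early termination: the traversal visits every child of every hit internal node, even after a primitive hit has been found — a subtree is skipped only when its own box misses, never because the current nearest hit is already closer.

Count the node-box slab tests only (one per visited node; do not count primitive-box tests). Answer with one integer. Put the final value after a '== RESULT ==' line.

Walk:
N0 x:[21,83/2] y:[101/3,45] z:[45/2,85/2] -> hit [101/3,83/2], descend [3, 9]
  N3 x:[67/2,83/2] y:[101/3,45] z:[25,81/2] -> hit [101/3,81/2], descend [13, 14]
    N13 x:[67/2,83/2] y:[101/3,134/3] z:[25,61/2] -> miss, prune
    N14 x:[69/2,81/2] y:[40,45] z:[65/2,81/2] -> hit [40,81/2], descend [8, 12]
      N8 x:[69/2,77/2] y:[130/3,45] z:[65/2,73/2] -> miss, prune
      N12 x:[77/2,81/2] y:[40,124/3] z:[40,81/2] -> hit [40,81/2] leaf, test {P0@t=40}
  N9 x:[21,67/2] y:[36,125/3] z:[45/2,85/2] -> miss, prune

order=[0, 3, 13, 14, 8, 12, 9]  |boxes|=7  |leaves|=1  hit=P0

== RESULT ==
7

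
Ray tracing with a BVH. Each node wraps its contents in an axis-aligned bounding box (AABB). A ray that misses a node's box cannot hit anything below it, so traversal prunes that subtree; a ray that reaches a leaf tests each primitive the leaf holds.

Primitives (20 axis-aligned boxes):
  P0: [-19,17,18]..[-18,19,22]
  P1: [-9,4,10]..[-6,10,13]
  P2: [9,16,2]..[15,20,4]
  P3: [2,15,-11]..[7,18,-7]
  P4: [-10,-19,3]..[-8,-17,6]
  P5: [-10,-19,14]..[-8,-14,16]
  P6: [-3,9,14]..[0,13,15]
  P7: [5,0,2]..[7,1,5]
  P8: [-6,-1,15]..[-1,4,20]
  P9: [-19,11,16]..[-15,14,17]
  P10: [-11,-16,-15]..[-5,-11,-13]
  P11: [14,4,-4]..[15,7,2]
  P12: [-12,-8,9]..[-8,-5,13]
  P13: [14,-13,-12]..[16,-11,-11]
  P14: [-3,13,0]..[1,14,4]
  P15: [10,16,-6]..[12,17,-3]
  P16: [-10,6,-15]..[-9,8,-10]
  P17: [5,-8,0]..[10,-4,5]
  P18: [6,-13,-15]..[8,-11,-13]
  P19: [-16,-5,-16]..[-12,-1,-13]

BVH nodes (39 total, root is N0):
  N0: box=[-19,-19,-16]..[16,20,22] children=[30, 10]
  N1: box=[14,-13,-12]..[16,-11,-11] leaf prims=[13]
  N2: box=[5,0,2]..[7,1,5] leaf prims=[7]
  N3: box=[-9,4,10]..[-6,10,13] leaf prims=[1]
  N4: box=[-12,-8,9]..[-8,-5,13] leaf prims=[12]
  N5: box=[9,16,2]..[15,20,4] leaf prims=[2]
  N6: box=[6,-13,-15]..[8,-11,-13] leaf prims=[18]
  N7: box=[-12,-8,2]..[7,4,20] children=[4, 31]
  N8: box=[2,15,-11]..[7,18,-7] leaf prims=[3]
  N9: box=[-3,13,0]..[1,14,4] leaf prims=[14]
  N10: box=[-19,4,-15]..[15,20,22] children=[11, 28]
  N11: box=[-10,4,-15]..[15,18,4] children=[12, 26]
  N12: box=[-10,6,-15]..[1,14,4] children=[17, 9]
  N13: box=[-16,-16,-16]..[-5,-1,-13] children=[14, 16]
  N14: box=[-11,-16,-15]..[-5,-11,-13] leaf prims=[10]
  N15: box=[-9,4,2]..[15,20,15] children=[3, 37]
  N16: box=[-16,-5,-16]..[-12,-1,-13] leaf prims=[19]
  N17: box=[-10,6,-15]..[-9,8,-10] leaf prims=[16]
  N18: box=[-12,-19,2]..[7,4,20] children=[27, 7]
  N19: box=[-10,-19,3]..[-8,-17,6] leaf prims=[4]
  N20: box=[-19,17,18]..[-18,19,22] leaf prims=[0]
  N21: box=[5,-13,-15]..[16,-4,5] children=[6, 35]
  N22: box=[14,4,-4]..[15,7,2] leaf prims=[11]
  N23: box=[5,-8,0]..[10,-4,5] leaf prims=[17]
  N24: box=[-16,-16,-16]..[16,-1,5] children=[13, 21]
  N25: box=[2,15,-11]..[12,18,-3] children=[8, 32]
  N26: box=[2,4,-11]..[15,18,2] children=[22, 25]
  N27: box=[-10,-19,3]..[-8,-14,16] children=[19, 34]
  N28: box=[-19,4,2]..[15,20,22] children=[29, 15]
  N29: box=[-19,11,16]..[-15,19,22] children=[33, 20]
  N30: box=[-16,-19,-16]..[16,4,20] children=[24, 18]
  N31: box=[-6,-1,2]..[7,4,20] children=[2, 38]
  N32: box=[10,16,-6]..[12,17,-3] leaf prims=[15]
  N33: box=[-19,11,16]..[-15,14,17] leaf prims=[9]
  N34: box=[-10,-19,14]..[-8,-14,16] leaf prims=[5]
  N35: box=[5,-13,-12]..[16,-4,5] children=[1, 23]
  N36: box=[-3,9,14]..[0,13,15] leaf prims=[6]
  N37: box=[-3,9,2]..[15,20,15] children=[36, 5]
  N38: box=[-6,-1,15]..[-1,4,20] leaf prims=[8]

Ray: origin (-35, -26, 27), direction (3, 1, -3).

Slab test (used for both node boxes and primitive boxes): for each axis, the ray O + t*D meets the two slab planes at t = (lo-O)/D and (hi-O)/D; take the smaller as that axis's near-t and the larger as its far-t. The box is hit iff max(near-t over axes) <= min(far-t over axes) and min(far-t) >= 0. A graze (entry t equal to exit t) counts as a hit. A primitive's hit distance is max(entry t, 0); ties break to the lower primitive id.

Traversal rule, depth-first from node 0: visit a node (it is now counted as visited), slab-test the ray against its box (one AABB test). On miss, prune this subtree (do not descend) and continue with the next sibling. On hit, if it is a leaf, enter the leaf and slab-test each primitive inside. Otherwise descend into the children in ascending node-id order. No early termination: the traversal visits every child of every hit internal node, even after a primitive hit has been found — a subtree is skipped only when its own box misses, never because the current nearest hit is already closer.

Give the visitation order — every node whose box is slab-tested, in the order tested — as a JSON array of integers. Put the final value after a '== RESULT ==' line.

Walk:
N0 x:[16/3,17] y:[7,46] z:[5/3,43/3] -> hit [7,43/3], descend [10, 30]
  N10 x:[16/3,50/3] y:[30,46] z:[5/3,14] -> miss, prune
  N30 x:[19/3,17] y:[7,30] z:[7/3,43/3] -> hit [7,43/3], descend [18, 24]
    N18 x:[23/3,14] y:[7,30] z:[7/3,25/3] -> hit [23/3,25/3], descend [7, 27]
      N7 x:[23/3,14] y:[18,30] z:[7/3,25/3] -> miss, prune
      N27 x:[25/3,9] y:[7,12] z:[11/3,8] -> miss, prune
    N24 x:[19/3,17] y:[10,25] z:[22/3,43/3] -> hit [10,43/3], descend [13, 21]
      N13 x:[19/3,10] y:[10,25] z:[40/3,43/3] -> miss, prune
      N21 x:[40/3,17] y:[13,22] z:[22/3,14] -> hit [40/3,14], descend [6, 35]
        N6 x:[41/3,43/3] y:[13,15] z:[40/3,14] -> hit [41/3,14] leaf, test {P18@t=41/3}
        N35 x:[40/3,17] y:[13,22] z:[22/3,13] -> miss, prune

11 AABB tests over nodes [0, 10, 30, 18, 7, 27, 24, 13, 21, 6, 35]; 1 leaf entered; closest P18.

== RESULT ==
[0, 10, 30, 18, 7, 27, 24, 13, 21, 6, 35]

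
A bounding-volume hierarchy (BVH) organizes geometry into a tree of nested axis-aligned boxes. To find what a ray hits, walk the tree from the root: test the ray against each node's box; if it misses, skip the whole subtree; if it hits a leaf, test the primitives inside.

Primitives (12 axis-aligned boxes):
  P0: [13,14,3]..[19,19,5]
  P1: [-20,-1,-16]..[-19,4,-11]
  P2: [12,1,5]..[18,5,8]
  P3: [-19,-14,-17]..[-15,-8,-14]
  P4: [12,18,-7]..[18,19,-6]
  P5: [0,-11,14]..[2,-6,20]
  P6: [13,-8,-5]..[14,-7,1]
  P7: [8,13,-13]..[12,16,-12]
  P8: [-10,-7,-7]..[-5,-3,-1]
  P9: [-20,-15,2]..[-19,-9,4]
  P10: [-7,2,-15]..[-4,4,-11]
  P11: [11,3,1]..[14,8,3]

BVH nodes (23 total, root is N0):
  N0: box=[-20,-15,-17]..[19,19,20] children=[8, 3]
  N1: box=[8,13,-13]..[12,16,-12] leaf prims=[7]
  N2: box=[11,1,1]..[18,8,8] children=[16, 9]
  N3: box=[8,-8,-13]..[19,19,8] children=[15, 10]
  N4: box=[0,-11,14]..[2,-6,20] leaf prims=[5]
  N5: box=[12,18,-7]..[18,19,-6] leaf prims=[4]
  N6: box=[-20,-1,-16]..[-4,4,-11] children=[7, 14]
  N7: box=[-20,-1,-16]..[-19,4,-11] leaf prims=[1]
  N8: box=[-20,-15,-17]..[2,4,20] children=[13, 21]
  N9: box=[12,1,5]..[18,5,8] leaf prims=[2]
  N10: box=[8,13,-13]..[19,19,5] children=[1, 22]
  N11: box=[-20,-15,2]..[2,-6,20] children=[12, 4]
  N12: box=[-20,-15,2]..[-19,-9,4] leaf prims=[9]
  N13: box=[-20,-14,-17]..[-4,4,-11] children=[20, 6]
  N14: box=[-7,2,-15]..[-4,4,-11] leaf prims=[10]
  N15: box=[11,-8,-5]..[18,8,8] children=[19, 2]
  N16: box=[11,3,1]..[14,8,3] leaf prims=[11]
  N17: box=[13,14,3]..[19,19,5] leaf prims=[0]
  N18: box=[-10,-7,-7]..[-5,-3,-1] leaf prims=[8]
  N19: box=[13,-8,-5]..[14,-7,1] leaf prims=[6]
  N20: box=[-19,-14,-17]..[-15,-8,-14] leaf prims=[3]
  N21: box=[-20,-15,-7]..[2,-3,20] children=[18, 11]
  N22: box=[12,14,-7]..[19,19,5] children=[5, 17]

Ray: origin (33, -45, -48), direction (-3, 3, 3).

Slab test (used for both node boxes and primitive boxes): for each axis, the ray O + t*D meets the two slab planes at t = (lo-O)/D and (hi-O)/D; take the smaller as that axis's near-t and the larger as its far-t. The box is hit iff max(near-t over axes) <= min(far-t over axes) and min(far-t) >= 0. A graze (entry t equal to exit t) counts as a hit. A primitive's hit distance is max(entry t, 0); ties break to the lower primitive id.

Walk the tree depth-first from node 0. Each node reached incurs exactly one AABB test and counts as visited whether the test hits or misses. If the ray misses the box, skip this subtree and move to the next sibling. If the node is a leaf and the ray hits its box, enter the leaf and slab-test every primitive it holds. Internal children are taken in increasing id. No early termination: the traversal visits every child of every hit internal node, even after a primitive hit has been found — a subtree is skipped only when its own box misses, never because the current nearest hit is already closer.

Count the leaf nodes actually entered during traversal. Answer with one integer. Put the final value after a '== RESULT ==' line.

Walk:
N0 x:[14/3,53/3] y:[10,64/3] z:[31/3,68/3] -> hit [31/3,53/3], descend [3, 8]
  N3 x:[14/3,25/3] y:[37/3,64/3] z:[35/3,56/3] -> miss, prune
  N8 x:[31/3,53/3] y:[10,49/3] z:[31/3,68/3] -> hit [31/3,49/3], descend [13, 21]
    N13 x:[37/3,53/3] y:[31/3,49/3] z:[31/3,37/3] -> hit [37/3,37/3], descend [6, 20]
      N6 x:[37/3,53/3] y:[44/3,49/3] z:[32/3,37/3] -> miss, prune
      N20 x:[16,52/3] y:[31/3,37/3] z:[31/3,34/3] -> miss, prune
    N21 x:[31/3,53/3] y:[10,14] z:[41/3,68/3] -> hit [41/3,14], descend [11, 18]
      N11 x:[31/3,53/3] y:[10,13] z:[50/3,68/3] -> miss, prune
      N18 x:[38/3,43/3] y:[38/3,14] z:[41/3,47/3] -> hit [41/3,14] leaf, test {P8@t=41/3}

order=[0, 3, 8, 13, 6, 20, 21, 11, 18]  |boxes|=9  |leaves|=1  hit=P8

== RESULT ==
1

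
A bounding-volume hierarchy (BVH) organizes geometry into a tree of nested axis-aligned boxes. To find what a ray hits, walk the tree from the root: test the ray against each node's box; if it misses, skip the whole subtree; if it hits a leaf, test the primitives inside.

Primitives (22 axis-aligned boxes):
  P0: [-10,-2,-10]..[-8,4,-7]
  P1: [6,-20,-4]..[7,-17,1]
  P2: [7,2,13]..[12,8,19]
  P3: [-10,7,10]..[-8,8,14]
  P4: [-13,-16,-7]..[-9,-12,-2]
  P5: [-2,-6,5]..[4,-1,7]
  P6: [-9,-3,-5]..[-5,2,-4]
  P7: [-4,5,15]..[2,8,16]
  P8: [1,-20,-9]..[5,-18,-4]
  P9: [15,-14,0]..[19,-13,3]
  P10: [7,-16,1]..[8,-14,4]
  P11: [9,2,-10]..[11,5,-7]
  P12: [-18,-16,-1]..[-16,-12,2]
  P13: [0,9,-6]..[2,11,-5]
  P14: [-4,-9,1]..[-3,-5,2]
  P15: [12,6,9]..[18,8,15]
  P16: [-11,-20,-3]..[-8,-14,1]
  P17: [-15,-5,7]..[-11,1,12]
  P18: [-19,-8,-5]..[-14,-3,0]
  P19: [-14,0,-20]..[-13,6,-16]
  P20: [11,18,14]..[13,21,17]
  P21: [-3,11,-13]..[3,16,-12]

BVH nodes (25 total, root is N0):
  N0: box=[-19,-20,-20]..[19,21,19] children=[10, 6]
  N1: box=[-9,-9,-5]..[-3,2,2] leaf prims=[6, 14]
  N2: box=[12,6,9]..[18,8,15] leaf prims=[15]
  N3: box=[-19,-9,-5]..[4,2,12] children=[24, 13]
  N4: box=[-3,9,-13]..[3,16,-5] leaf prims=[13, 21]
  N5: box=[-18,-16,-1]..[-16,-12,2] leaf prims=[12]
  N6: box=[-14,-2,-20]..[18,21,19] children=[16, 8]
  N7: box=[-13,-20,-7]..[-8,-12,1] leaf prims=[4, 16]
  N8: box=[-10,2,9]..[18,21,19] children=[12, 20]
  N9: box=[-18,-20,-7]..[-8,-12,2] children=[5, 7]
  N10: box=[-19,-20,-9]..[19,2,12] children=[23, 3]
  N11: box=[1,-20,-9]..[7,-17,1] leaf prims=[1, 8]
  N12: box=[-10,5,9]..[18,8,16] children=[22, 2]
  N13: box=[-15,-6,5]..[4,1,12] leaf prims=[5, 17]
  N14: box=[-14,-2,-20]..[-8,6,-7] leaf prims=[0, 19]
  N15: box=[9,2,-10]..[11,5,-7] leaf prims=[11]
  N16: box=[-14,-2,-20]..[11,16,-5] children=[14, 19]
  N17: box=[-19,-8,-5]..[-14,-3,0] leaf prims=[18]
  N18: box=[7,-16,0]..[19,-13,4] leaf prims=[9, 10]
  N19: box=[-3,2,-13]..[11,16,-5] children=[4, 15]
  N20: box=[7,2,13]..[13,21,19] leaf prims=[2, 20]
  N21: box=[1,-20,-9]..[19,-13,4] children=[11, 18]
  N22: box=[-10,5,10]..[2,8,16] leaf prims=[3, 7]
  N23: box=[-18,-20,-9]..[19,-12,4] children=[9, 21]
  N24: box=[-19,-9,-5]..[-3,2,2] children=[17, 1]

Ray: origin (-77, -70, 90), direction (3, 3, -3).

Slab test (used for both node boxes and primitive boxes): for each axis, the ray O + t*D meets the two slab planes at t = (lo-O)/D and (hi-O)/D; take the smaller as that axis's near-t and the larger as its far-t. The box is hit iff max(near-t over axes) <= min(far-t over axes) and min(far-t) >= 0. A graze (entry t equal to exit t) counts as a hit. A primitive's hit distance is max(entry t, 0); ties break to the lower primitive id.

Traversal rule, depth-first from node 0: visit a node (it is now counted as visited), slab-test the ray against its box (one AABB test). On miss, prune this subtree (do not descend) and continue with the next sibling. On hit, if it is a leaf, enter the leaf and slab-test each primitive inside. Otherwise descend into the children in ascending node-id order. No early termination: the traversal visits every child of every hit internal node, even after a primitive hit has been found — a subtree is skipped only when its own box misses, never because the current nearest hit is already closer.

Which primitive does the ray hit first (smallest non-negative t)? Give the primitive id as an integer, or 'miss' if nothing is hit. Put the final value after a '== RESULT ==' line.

Traverse from the root:
N0 x:[58/3,32] y:[50/3,91/3] z:[71/3,110/3] -> hit [71/3,91/3], descend [6, 10]
  N6 x:[21,95/3] y:[68/3,91/3] z:[71/3,110/3] -> hit [71/3,91/3], descend [8, 16]
    N8 x:[67/3,95/3] y:[24,91/3] z:[71/3,27] -> hit [24,27], descend [12, 20]
      N12 x:[67/3,95/3] y:[25,26] z:[74/3,27] -> hit [25,26], descend [2, 22]
        N2 x:[89/3,95/3] y:[76/3,26] z:[25,27] -> miss, prune
        N22 x:[67/3,79/3] y:[25,26] z:[74/3,80/3] -> hit [25,26] leaf, test {P3(miss), P7@t=25}
      N20 x:[28,30] y:[24,91/3] z:[71/3,77/3] -> miss, prune
    N16 x:[21,88/3] y:[68/3,86/3] z:[95/3,110/3] -> miss, prune
  N10 x:[58/3,32] y:[50/3,24] z:[26,33] -> miss, prune

9 AABB tests over nodes [0, 6, 8, 12, 2, 22, 20, 16, 10]; 1 leaf entered; closest P7.

== RESULT ==
7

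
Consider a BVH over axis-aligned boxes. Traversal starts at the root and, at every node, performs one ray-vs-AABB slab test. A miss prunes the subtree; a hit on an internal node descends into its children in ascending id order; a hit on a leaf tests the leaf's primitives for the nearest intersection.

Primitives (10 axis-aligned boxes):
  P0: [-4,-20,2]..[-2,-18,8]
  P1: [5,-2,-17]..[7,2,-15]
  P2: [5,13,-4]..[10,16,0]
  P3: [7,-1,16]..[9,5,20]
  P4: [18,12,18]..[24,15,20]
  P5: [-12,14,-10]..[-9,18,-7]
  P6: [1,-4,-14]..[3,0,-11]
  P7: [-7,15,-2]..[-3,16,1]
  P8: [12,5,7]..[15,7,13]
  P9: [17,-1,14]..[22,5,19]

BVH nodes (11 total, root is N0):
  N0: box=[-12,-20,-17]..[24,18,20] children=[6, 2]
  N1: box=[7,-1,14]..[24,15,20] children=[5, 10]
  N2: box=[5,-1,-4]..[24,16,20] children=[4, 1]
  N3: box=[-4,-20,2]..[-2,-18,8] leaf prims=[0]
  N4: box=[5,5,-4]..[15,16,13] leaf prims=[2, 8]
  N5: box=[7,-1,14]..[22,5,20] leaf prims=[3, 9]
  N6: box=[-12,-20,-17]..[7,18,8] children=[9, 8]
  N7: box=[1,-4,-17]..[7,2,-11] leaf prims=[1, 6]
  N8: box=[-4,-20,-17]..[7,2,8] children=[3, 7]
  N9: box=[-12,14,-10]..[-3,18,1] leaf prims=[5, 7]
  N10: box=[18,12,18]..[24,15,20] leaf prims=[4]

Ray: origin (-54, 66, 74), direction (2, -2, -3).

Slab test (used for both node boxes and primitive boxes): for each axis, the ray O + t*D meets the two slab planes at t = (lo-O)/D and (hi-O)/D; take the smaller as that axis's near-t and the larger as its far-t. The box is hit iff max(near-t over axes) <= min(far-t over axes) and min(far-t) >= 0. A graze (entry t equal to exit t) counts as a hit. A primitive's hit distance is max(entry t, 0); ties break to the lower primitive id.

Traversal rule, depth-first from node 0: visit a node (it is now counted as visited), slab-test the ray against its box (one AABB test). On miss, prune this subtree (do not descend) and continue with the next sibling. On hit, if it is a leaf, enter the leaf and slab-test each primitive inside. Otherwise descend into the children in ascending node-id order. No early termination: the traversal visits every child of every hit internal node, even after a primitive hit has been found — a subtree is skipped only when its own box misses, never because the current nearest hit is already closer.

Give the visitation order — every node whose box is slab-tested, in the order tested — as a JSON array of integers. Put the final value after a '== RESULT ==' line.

Traverse from the root:
N0 x:[21,39] y:[24,43] z:[18,91/3] -> hit [24,91/3], descend [2, 6]
  N2 x:[59/2,39] y:[25,67/2] z:[18,26] -> miss, prune
  N6 x:[21,61/2] y:[24,43] z:[22,91/3] -> hit [24,91/3], descend [8, 9]
    N8 x:[25,61/2] y:[32,43] z:[22,91/3] -> miss, prune
    N9 x:[21,51/2] y:[24,26] z:[73/3,28] -> hit [73/3,51/2] leaf, test {P5(miss), P7@t=25}

5 AABB tests over nodes [0, 2, 6, 8, 9]; 1 leaf entered; closest P7.

== RESULT ==
[0, 2, 6, 8, 9]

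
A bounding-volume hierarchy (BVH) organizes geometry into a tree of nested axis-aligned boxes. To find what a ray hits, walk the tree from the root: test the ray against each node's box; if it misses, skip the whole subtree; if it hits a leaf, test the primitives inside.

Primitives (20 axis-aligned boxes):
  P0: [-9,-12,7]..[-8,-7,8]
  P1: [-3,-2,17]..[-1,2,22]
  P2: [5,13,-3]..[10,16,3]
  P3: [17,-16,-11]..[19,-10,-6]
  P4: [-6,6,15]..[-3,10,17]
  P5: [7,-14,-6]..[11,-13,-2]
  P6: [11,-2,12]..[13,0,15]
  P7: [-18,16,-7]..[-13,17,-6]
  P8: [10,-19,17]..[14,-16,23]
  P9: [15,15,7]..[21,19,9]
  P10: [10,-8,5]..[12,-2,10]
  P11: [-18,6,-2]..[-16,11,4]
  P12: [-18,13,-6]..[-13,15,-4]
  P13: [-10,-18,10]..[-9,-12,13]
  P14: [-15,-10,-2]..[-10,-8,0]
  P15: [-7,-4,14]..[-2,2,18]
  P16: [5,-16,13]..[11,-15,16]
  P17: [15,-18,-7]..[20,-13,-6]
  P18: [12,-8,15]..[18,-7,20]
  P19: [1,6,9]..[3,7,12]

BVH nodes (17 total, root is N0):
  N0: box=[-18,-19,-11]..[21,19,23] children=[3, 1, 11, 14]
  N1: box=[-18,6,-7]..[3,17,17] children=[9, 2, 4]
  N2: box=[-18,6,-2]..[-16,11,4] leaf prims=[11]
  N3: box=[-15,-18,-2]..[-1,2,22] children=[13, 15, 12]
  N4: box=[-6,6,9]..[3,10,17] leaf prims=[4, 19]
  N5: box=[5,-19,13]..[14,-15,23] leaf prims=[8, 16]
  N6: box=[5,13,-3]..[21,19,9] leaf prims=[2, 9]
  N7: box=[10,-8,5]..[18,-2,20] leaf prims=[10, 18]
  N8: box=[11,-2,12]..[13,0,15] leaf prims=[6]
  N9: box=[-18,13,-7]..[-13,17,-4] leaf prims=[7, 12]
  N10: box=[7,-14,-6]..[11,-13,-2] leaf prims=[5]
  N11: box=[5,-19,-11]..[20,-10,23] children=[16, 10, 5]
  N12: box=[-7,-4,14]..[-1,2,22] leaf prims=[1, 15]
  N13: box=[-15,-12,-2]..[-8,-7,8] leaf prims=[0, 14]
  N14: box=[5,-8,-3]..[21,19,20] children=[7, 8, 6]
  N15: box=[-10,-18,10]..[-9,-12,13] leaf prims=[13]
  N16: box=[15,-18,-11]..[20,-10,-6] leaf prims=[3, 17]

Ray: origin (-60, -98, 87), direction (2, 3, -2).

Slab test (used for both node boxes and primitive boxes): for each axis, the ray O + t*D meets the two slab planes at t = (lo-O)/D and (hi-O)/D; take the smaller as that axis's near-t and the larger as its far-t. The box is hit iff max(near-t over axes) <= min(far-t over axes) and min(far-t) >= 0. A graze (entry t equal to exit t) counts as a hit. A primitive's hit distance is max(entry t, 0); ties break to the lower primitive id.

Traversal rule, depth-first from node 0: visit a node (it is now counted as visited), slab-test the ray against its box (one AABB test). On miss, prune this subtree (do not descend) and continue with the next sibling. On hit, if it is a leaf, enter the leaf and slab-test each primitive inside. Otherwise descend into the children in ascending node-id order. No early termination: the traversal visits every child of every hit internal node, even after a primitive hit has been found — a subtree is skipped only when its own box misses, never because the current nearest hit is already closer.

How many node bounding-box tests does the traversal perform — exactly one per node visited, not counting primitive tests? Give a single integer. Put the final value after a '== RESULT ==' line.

Walk:
N0 x:[21,81/2] y:[79/3,39] z:[32,49] -> hit [32,39], descend [1, 3, 11, 14]
  N1 x:[21,63/2] y:[104/3,115/3] z:[35,47] -> miss, prune
  N3 x:[45/2,59/2] y:[80/3,100/3] z:[65/2,89/2] -> miss, prune
  N11 x:[65/2,40] y:[79/3,88/3] z:[32,49] -> miss, prune
  N14 x:[65/2,81/2] y:[30,39] z:[67/2,45] -> hit [67/2,39], descend [6, 7, 8]
    N6 x:[65/2,81/2] y:[37,39] z:[39,45] -> hit [39,39] leaf, test {P2(miss), P9@t=39}
    N7 x:[35,39] y:[30,32] z:[67/2,41] -> miss, prune
    N8 x:[71/2,73/2] y:[32,98/3] z:[36,75/2] -> miss, prune

order=[0, 1, 3, 11, 14, 6, 7, 8]  |boxes|=8  |leaves|=1  hit=P9

== RESULT ==
8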